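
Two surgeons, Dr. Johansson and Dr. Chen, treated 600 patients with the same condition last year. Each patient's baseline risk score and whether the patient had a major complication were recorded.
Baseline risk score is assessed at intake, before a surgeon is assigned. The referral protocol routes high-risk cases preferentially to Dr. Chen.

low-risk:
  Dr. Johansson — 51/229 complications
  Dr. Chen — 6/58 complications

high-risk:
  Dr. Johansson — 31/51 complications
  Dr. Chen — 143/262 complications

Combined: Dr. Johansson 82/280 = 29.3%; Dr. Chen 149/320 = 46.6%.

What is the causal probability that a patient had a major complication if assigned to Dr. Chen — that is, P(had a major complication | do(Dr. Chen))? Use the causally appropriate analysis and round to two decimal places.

0.33

The stratified and pooled comparisons disagree (Dr. Chen wins within each baseline risk score; Dr. Johansson wins overall), so the answer turns on the causal role of baseline risk score.
The imbalance in baseline risk score arose from how patients were allocated, not from anything the surgeon did; and baseline risk score independently affects the outcome. The pooled gap is confounded — condition on baseline risk score.
Standardising Dr. Chen to the population baseline risk score mix: 0.478·6/58 + 0.522·143/262 = 0.334.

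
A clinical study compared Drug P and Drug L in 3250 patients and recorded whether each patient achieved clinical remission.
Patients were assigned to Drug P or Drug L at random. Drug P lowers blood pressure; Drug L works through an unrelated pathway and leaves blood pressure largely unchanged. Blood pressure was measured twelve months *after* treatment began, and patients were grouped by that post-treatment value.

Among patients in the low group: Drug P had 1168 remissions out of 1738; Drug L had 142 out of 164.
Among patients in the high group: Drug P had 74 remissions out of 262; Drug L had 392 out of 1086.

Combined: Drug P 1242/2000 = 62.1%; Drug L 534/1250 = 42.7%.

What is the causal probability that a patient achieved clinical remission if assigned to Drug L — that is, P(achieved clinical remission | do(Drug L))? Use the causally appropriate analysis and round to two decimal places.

Blood pressure here is a post-treatment variable shaped by the drug; conditioning on it would introduce bias rather than remove it. The overall comparison is the causal one.
So P(outcome | do(Drug L)) is just the pooled rate for Drug L: 534/1250 = 0.427.

0.43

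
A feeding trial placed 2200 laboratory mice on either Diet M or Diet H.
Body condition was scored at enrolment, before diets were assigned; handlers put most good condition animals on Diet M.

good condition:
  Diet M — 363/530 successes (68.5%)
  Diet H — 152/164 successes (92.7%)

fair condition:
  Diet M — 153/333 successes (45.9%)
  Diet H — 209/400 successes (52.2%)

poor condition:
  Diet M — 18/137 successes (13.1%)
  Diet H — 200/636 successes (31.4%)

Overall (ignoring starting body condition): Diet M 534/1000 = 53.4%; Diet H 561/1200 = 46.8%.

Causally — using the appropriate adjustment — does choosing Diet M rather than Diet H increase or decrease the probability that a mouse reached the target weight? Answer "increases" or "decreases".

decreases

Diet H is higher inside every starting body condition stratum but Diet M is higher in aggregate. Whether to stratify depends on how starting body condition relates to the diet.
The imbalance in starting body condition arose from how laboratory mice were allocated, not from anything the diet did; and starting body condition independently affects the outcome. The pooled gap is confounded — condition on starting body condition.
Within each level — good condition: 68.5% vs 92.7%; fair condition: 45.9% vs 52.2%; poor condition: 13.1% vs 31.4% — Diet H is higher every time.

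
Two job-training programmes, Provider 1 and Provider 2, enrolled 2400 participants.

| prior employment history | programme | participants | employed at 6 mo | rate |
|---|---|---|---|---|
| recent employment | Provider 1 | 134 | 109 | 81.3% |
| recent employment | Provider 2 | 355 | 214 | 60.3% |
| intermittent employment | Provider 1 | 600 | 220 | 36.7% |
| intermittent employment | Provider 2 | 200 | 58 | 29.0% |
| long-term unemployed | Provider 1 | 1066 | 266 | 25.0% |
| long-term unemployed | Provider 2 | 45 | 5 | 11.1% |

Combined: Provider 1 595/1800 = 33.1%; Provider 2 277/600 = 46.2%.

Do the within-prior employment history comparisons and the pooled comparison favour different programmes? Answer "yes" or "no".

Within each prior employment history level (recent employment 81.3% vs 60.3%; intermittent employment 36.7% vs 29.0%; long-term unemployed 25.0% vs 11.1%), Provider 1 has the higher rate every time. Pooled: 33.1% vs 46.2% — Provider 2 has the higher rate overall. The two comparisons disagree.

yes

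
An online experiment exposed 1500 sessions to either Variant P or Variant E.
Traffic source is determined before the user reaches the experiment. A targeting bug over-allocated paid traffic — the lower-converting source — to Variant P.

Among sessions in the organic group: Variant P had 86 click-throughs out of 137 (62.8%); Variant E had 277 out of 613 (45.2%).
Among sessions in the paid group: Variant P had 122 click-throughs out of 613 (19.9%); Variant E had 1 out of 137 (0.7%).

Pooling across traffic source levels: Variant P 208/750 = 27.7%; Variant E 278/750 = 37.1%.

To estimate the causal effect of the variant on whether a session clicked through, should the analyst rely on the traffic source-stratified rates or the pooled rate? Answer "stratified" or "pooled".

stratified

The imbalance in traffic source arose from how sessions were allocated, not from anything the variant did; and traffic source independently affects the outcome. The pooled gap is confounded — condition on traffic source.
Within each level — organic: 62.8% vs 45.2%; paid: 19.9% vs 0.7% — Variant P is higher every time.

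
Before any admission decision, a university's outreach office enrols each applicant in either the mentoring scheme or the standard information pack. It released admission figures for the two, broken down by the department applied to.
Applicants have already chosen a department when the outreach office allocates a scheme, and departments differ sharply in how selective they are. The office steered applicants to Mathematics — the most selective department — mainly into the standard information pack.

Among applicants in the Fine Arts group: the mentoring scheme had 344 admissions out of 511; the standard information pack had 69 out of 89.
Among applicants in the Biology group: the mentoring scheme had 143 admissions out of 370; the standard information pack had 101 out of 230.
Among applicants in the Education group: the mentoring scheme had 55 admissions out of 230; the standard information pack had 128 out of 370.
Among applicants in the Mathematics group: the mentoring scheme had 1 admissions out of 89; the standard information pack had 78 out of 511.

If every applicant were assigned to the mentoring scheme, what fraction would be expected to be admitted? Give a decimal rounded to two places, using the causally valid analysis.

The department-specific comparison favours the standard information pack throughout, but the pooled figures favour the mentoring scheme. The question is whether to condition on department.
Department satisfies the back-door criterion: it is not a descendant of the outreach scheme, and it blocks the spurious path from outreach scheme to outcome. Adjusting for it (i.e., using the within-department rates) gives the causal effect.
Standardising the mentoring scheme to the population department mix: 0.250·344/511 + 0.250·143/370 + 0.250·55/230 + 0.250·1/89 = 0.328.

0.33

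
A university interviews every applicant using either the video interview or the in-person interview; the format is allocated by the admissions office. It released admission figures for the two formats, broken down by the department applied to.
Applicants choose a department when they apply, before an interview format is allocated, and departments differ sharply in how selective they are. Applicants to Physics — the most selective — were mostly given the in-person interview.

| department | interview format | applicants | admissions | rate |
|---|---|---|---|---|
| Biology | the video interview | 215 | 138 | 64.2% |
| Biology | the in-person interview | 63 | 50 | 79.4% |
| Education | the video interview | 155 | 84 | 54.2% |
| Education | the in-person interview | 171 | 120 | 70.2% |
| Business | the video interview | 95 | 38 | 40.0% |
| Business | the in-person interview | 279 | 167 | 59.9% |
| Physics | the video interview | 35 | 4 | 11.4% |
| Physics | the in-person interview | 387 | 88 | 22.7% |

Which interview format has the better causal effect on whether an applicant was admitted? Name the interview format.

Here department is a common cause — it drives both which interview format a case falls under and the outcome. The crude comparison mixes populations; the stratum-specific rates are the causally relevant ones.
Within each level — Biology: 64.2% vs 79.4%; Education: 54.2% vs 70.2%; Business: 40.0% vs 59.9%; Physics: 11.4% vs 22.7% — the in-person interview is higher every time.

the in-person interview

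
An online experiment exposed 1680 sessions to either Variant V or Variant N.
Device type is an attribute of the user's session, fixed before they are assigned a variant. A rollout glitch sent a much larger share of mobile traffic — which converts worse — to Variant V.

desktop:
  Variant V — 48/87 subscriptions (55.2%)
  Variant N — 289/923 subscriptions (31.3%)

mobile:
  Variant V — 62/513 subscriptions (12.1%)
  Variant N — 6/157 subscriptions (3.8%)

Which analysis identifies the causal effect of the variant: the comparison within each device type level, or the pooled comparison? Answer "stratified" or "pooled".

The stratified and pooled comparisons disagree (Variant V wins within each device type; Variant N wins overall), so the answer turns on the causal role of device type.
Device type satisfies the back-door criterion: it is not a descendant of the variant, and it blocks the spurious path from variant to outcome. Adjusting for it (i.e., using the within-device type rates) gives the causal effect.
Within each level — desktop: 55.2% vs 31.3%; mobile: 12.1% vs 3.8% — Variant V is higher every time.

stratified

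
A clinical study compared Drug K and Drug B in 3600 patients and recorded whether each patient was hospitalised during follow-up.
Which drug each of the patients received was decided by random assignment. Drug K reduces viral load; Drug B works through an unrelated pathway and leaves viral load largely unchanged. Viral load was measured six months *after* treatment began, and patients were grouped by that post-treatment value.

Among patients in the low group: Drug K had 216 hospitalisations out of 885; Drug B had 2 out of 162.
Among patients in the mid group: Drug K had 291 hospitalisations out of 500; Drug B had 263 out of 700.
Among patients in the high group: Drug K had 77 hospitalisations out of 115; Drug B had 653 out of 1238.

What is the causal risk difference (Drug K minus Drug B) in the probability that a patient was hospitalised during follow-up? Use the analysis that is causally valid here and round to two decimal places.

-0.05

Stratifying would compare drugs among patients the drugs themselves sorted into viral load groups — a form of selection on an intermediate. The unconditioned pooled rates give the total causal effect.
The causal difference is the pooled difference: 0.389 − 0.437 = -0.048.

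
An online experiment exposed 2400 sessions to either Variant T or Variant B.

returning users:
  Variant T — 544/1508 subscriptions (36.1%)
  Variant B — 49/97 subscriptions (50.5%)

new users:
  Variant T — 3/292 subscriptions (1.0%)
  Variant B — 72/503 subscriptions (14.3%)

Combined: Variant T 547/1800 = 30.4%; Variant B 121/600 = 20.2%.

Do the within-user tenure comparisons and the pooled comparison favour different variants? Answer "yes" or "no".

yes

Within each user tenure level (returning users 36.1% vs 50.5%; new users 1.0% vs 14.3%), Variant B has the higher rate every time. Pooled: 30.4% vs 20.2% — Variant T has the higher rate overall. The two comparisons disagree.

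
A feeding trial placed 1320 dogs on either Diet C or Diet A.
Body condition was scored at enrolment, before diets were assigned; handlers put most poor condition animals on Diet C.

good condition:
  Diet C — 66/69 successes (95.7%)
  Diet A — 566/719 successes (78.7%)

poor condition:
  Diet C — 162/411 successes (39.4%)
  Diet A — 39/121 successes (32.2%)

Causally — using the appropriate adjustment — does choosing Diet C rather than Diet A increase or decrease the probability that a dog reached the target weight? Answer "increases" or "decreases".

increases

Since starting body condition is a pre-existing factor (not a product of the diet) and it affects the outcome on its own, it is a confounder. The stratified rates, not the pooled rate, identify the causal effect.
Within each level — good condition: 95.7% vs 78.7%; poor condition: 39.4% vs 32.2% — Diet C is higher every time.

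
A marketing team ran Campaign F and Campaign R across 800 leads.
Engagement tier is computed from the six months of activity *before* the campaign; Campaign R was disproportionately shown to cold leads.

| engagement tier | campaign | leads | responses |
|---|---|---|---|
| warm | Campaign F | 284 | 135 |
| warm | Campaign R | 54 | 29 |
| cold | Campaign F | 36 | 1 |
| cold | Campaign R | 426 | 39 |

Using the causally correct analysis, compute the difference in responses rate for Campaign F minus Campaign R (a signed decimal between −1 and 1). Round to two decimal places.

The imbalance in engagement tier arose from how leads were allocated, not from anything the campaign did; and engagement tier independently affects the outcome. The pooled gap is confounded — condition on engagement tier.
Adjusting over the population distribution of engagement tier: 0.422·(0.475−0.537) + 0.578·(0.028−0.092) = -0.063.

-0.06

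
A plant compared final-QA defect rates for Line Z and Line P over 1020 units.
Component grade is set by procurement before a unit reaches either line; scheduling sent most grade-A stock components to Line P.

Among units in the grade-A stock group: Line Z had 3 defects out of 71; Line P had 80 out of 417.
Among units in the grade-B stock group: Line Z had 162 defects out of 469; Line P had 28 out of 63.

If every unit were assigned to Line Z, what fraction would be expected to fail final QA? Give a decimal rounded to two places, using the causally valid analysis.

0.20

Within every component grade level Line Z has the lower rate, yet pooled Line P does — Simpson's reversal.
Component grade differs across lines for reasons unrelated to any effect of the line itself, and it separately predicts the outcome — a classic confounder. We must compare within component grade levels.
Standardising Line Z to the population component grade mix: 0.478·3/71 + 0.522·162/469 = 0.200.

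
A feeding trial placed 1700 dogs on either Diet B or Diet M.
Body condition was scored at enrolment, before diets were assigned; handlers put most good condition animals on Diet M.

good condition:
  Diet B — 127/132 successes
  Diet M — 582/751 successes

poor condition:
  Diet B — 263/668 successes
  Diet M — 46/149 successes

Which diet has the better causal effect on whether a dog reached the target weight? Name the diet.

The starting body condition-specific comparison favours Diet B throughout, but the pooled figures favour Diet M. The question is whether to condition on starting body condition.
Nothing the diet does changes starting body condition; the imbalance is an allocation artefact. With starting body condition also predicting the outcome, the pooled figure is confounded, and the within-stratum comparison is the causal one.
Within each level — good condition: 96.2% vs 77.5%; poor condition: 39.4% vs 30.9% — Diet B is higher every time.

Diet B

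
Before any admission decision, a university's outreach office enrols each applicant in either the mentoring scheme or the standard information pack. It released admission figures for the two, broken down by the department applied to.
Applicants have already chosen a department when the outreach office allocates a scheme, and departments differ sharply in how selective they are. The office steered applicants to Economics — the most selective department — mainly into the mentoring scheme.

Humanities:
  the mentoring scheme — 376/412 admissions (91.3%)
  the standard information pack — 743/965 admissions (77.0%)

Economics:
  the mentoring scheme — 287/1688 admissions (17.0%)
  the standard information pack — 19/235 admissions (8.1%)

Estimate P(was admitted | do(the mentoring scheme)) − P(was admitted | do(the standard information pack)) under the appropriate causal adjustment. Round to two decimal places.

+0.11

Since department is a pre-existing factor (not a product of the outreach scheme) and it affects the outcome on its own, it is a confounder. The stratified rates, not the pooled rate, identify the causal effect.
Adjusting over the population distribution of department: 0.417·(0.913−0.770) + 0.583·(0.170−0.081) = +0.111.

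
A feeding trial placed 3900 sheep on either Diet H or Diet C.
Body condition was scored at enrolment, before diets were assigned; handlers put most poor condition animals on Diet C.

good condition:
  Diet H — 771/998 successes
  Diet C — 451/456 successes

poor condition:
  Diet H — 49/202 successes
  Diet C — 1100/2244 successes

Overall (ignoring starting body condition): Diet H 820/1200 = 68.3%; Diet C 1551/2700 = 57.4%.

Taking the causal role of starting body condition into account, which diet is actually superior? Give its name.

Diet C

Within every starting body condition level Diet C has the higher rate, yet pooled Diet H does — Simpson's reversal.
Starting body condition differs across diets for reasons unrelated to any effect of the diet itself, and it separately predicts the outcome — a classic confounder. We must compare within starting body condition levels.
Within each level — good condition: 77.3% vs 98.9%; poor condition: 24.3% vs 49.0% — Diet C is higher every time.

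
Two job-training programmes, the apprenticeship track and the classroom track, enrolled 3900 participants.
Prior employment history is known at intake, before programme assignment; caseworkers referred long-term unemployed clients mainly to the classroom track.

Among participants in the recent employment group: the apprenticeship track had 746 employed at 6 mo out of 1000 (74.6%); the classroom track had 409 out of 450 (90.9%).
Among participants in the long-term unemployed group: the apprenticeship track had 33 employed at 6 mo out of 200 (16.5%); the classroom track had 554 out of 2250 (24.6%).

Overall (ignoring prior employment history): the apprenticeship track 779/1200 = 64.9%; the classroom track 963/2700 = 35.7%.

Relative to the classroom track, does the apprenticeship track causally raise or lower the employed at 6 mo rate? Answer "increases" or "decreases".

Prior employment history differs across programmes for reasons unrelated to any effect of the programme itself, and it separately predicts the outcome — a classic confounder. We must compare within prior employment history levels.
Within each level — recent employment: 74.6% vs 90.9%; long-term unemployed: 16.5% vs 24.6% — the classroom track is higher every time.

decreases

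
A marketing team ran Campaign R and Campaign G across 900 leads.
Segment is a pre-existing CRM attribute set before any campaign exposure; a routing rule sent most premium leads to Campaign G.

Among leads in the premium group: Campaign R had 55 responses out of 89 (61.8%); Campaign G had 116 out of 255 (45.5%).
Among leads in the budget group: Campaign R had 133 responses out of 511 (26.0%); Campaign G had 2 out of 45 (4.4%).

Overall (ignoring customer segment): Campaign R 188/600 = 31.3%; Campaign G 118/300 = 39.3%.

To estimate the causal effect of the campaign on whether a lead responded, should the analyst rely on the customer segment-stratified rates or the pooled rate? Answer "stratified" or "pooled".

stratified

Within every customer segment level Campaign R has the higher rate, yet pooled Campaign G does — Simpson's reversal.
The imbalance in customer segment arose from how leads were allocated, not from anything the campaign did; and customer segment independently affects the outcome. The pooled gap is confounded — condition on customer segment.
Within each level — premium: 61.8% vs 45.5%; budget: 26.0% vs 4.4% — Campaign R is higher every time.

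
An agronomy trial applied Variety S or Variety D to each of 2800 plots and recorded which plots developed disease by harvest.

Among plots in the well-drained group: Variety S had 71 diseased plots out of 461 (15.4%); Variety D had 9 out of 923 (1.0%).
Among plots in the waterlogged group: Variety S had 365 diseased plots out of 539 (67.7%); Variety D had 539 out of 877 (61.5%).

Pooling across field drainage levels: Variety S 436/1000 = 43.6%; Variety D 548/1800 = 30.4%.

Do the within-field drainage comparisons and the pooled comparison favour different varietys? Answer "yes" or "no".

no

Within each field drainage level (well-drained 15.4% vs 1.0%; waterlogged 67.7% vs 61.5%), Variety D has the lower rate every time. Pooled: 43.6% vs 30.4% — Variety D has the lower rate overall. They agree.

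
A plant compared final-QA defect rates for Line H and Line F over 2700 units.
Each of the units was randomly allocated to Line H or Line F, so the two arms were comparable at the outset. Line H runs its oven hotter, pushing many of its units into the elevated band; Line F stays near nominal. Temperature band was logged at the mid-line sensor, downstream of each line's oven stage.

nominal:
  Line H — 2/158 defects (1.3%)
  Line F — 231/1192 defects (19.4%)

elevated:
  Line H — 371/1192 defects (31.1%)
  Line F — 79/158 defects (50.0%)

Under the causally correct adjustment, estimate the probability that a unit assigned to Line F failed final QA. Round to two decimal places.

The stratified and pooled comparisons disagree (Line H wins within each in-process temperature band; Line F wins overall), so the answer turns on the causal role of in-process temperature band.
Stratifying would compare lines among units the lines themselves sorted into in-process temperature band groups — a form of selection on an intermediate. The unconditioned pooled rates give the total causal effect.
So P(outcome | do(Line F)) is just the pooled rate for Line F: 310/1350 = 0.230.

0.23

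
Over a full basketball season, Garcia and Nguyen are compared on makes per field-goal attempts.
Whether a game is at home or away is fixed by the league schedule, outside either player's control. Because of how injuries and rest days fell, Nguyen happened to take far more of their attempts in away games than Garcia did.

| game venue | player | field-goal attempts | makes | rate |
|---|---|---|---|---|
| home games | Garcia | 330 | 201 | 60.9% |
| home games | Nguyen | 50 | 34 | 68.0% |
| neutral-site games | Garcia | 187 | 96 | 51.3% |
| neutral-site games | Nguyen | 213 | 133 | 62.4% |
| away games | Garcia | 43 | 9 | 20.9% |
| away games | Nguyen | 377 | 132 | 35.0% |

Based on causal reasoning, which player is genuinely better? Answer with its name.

Nguyen

The game venue-specific comparison favours Nguyen throughout, but the pooled figures favour Garcia. The question is whether to condition on game venue.
The imbalance in game venue arose from how field-goal attempts were allocated, not from anything the player did; and game venue independently affects the outcome. The pooled gap is confounded — condition on game venue.
Within each level — home games: 60.9% vs 68.0%; neutral-site games: 51.3% vs 62.4%; away games: 20.9% vs 35.0% — Nguyen is higher every time.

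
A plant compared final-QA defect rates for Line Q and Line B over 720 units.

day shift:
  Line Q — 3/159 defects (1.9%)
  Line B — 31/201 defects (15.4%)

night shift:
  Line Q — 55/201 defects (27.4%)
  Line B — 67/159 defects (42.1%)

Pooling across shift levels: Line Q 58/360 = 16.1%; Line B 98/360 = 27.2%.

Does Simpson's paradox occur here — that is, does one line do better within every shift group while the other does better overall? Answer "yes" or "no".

Within each shift level (day shift 1.9% vs 15.4%; night shift 27.4% vs 42.1%), Line Q has the lower rate every time. Pooled: 16.1% vs 27.2% — Line Q has the lower rate overall. They agree.

no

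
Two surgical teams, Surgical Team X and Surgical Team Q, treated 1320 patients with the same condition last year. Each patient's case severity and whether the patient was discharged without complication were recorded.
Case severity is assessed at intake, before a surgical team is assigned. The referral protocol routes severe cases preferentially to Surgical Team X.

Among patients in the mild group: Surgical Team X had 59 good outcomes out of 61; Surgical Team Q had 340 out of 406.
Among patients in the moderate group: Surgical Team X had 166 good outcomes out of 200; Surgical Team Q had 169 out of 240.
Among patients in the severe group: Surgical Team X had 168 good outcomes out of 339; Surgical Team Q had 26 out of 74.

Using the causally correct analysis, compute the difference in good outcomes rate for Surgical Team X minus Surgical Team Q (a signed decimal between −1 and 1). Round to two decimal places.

Within every case severity level Surgical Team X has the higher rate, yet pooled Surgical Team Q does — Simpson's reversal.
Here case severity is a common cause — it drives both which surgical team a case falls under and the outcome. The crude comparison mixes populations; the stratum-specific rates are the causally relevant ones.
Adjusting over the population distribution of case severity: 0.354·(0.967−0.837) + 0.333·(0.830−0.704) + 0.313·(0.496−0.351) = +0.133.

+0.13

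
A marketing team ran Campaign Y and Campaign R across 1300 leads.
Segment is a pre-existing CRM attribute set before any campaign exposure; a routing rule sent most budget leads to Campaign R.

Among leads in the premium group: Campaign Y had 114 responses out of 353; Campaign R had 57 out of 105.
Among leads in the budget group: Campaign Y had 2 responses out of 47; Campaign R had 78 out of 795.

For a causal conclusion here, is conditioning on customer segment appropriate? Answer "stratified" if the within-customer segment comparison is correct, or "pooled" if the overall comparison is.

The stratified and pooled comparisons disagree (Campaign R wins within each customer segment; Campaign Y wins overall), so the answer turns on the causal role of customer segment.
Customer segment is set before the campaign has any effect — it is not caused by the campaign — and it independently drives the outcome. That makes it a confounder, so the causal comparison is within customer segment levels.
Within each level — premium: 32.3% vs 54.3%; budget: 4.3% vs 9.8% — Campaign R is higher every time.

stratified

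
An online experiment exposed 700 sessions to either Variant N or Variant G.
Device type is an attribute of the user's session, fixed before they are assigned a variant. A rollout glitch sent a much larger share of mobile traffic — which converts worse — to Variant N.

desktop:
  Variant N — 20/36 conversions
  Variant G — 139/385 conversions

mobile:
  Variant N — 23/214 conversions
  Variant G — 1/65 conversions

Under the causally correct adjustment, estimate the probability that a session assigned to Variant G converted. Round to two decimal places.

0.22

Here device type is a common cause — it drives both which variant a case falls under and the outcome. The crude comparison mixes populations; the stratum-specific rates are the causally relevant ones.
Standardising Variant G to the population device type mix: 0.601·139/385 + 0.399·1/65 = 0.223.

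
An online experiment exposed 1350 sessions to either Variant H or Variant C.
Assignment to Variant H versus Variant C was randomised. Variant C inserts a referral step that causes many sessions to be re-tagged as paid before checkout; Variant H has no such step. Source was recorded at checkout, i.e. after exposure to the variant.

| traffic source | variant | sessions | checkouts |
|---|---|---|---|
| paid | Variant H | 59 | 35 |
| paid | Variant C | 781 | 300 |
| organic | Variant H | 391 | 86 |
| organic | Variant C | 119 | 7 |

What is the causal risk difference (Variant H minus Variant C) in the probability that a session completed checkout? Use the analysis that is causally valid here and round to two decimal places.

Within every traffic source level Variant H has the higher rate, yet pooled Variant C does — Simpson's reversal.
Traffic source lies on the pathway variant → traffic source → outcome, so adjusting for it blocks the indirect effect. For the total causal effect of variant, use the unadjusted pooled rates.
The causal difference is the pooled difference: 0.269 − 0.341 = -0.072.

-0.07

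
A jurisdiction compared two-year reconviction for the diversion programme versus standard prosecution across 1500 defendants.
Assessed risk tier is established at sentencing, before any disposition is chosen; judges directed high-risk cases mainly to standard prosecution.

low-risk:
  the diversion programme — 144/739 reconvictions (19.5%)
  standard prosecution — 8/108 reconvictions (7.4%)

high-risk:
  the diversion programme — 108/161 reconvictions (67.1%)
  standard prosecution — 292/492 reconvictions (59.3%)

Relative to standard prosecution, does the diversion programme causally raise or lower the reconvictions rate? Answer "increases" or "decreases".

increases

Nothing the disposition does changes assessed risk tier; the imbalance is an allocation artefact. With assessed risk tier also predicting the outcome, the pooled figure is confounded, and the within-stratum comparison is the causal one.
Within each level — low-risk: 19.5% vs 7.4%; high-risk: 67.1% vs 59.3% — standard prosecution is lower every time.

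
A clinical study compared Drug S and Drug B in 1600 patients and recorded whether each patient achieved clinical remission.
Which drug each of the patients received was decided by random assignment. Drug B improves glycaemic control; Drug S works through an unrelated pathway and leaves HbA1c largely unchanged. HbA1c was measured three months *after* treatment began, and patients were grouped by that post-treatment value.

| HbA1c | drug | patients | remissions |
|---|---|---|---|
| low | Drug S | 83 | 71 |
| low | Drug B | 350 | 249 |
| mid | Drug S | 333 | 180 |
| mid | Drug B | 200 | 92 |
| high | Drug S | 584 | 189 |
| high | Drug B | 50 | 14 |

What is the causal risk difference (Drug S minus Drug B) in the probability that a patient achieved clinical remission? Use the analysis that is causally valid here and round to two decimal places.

-0.15

HbA1c is downstream of the drug. One should not condition on a consequence of treatment, so the overall rates are the right comparison.
The causal difference is the pooled difference: 0.440 − 0.592 = -0.152.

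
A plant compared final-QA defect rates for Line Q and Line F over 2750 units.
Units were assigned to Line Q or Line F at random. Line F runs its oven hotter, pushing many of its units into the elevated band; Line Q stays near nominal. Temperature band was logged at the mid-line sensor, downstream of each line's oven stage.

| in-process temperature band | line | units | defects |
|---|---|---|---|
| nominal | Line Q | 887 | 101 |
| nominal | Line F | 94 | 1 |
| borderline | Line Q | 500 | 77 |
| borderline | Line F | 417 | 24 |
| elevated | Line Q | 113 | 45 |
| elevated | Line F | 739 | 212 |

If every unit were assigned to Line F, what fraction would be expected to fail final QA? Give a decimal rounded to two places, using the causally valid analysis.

0.19

The in-process temperature band-specific comparison favours Line F throughout, but the pooled figures favour Line Q. The question is whether to condition on in-process temperature band.
In-process temperature band is downstream of the line. One should not condition on a consequence of treatment, so the overall rates are the right comparison.
So P(outcome | do(Line F)) is just the pooled rate for Line F: 237/1250 = 0.190.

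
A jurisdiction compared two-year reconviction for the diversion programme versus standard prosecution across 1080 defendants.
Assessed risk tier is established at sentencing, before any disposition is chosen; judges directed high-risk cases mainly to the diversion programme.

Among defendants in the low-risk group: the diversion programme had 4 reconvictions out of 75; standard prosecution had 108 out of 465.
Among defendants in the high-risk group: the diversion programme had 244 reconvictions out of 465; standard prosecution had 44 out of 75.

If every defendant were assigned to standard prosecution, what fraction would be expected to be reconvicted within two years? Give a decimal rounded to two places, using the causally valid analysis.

Since assessed risk tier is a pre-existing factor (not a product of the disposition) and it affects the outcome on its own, it is a confounder. The stratified rates, not the pooled rate, identify the causal effect.
Standardising standard prosecution to the population assessed risk tier mix: 0.500·108/465 + 0.500·44/75 = 0.409.

0.41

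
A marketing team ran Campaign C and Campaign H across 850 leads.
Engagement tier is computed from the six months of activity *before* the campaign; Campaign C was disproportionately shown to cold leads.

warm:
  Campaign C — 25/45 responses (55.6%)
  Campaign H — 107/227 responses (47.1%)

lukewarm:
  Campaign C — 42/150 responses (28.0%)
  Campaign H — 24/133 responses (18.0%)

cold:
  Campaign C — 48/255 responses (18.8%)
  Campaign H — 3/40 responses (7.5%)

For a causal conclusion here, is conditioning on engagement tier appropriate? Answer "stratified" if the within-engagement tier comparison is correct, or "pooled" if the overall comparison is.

The imbalance in engagement tier arose from how leads were allocated, not from anything the campaign did; and engagement tier independently affects the outcome. The pooled gap is confounded — condition on engagement tier.
Within each level — warm: 55.6% vs 47.1%; lukewarm: 28.0% vs 18.0%; cold: 18.8% vs 7.5% — Campaign C is higher every time.

stratified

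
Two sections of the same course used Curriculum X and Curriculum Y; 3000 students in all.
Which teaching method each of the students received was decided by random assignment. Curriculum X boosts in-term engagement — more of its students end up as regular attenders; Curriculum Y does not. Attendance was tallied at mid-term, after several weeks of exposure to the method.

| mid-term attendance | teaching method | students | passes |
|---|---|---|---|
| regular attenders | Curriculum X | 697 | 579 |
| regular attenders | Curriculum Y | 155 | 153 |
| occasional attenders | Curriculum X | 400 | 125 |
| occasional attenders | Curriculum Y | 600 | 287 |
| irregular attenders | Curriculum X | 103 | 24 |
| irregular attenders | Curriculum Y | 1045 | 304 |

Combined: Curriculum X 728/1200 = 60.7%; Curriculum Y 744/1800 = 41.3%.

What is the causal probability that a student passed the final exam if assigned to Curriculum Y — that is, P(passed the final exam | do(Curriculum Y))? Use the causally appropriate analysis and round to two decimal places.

0.41

The distribution of mid-term attendance is itself part of what the teaching method does — it is an intermediate outcome. Holding it fixed would remove that part of the effect; the total effect is the pooled difference.
So P(outcome | do(Curriculum Y)) is just the pooled rate for Curriculum Y: 744/1800 = 0.413.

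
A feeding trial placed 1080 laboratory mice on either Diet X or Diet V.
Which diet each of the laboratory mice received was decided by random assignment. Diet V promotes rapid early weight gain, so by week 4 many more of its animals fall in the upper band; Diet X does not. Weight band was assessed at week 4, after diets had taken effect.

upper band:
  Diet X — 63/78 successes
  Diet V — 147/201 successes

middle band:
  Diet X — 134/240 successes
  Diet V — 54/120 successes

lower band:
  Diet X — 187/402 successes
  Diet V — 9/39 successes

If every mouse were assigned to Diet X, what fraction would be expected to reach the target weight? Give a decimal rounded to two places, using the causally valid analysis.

0.53

Week-4 weight band is recorded after the diet and is itself shifted by it — it sits on the causal path from diet to outcome. Conditioning on a mediator would strip out part of the effect we want; the pooled comparison gives the total causal effect.
So P(outcome | do(Diet X)) is just the pooled rate for Diet X: 384/720 = 0.533.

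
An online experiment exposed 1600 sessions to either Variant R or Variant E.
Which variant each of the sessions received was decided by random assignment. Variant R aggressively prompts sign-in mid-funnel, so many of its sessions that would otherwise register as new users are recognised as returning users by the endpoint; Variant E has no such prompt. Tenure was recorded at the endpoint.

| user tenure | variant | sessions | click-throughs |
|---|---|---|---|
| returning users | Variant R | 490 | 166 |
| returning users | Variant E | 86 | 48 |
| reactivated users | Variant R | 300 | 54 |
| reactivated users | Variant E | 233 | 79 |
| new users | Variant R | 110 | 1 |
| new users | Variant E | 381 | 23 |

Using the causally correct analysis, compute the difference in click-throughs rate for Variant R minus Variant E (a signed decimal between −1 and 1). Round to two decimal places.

User tenure is downstream of the variant. One should not condition on a consequence of treatment, so the overall rates are the right comparison.
The causal difference is the pooled difference: 0.246 − 0.214 = +0.031.

+0.03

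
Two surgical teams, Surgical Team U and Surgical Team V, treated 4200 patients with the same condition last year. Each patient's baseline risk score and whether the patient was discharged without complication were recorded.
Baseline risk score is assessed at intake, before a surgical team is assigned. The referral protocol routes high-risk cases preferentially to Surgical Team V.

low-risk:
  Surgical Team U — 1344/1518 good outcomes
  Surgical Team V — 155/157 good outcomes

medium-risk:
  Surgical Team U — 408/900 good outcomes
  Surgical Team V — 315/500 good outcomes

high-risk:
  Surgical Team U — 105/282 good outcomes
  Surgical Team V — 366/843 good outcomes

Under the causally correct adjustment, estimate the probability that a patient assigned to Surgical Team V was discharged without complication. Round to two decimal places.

Since baseline risk score is a pre-existing factor (not a product of the surgical team) and it affects the outcome on its own, it is a confounder. The stratified rates, not the pooled rate, identify the causal effect.
Standardising Surgical Team V to the population baseline risk score mix: 0.399·155/157 + 0.333·315/500 + 0.268·366/843 = 0.720.

0.72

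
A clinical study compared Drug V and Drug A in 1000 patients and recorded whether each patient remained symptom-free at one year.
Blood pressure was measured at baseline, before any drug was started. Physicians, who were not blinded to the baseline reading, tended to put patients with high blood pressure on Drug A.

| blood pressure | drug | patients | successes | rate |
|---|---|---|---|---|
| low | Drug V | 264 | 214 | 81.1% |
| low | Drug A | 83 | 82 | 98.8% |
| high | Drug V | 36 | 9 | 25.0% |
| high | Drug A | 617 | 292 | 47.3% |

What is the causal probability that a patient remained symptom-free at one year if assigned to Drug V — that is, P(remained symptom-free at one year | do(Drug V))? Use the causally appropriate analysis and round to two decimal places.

The blood pressure-specific comparison favours Drug A throughout, but the pooled figures favour Drug V. The question is whether to condition on blood pressure.
Blood pressure satisfies the back-door criterion: it is not a descendant of the drug, and it blocks the spurious path from drug to outcome. Adjusting for it (i.e., using the within-blood pressure rates) gives the causal effect.
Standardising Drug V to the population blood pressure mix: 0.347·214/264 + 0.653·9/36 = 0.445.

0.44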